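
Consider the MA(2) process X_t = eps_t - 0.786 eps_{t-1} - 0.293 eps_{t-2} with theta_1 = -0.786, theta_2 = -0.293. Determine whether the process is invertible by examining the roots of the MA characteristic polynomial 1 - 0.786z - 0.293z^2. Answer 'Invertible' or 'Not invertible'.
\text{Not invertible}

The MA(q) characteristic polynomial is P(z) = 1 - 0.786z - 0.293z^2.
Invertibility requires all roots to lie outside the unit circle, i.e. |z| > 1 for every root.
Set 1 + (-0.786) z + (-0.293) z^2 = 0, i.e. a z^2 + b z + c = 0 with a = -0.293, b = -0.786, c = 1.
Discriminant D = b^2 - 4ac = (-0.786)^2 - 4*(-0.293)*1 = 0.617796 - (-1.172) = 1.789796.
D >= 0, so the roots are real: z = (-b +/- sqrt(D)) / (2a) = (0.786 +/- 1.337833) / (-0.586).
  z_1 = (0.786 + 1.337833) / (-0.586) = -3.6243,   |z_1| = 3.6243.
  z_2 = (0.786 - 1.337833) / (-0.586) = 0.9417,   |z_2| = 0.9417.
Moduli of all roots: 3.6243, 0.9417.
All moduli strictly greater than 1? No.
Verdict: Not invertible.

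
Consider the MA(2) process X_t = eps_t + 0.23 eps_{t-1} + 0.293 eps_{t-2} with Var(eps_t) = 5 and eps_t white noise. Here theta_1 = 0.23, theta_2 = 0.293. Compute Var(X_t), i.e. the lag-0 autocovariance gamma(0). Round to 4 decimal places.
\gamma(0) = 5.6937

For an MA(q) process X_t = eps_t + sum_i theta_i eps_{t-i} with
Var(eps_t) = sigma^2, the variance is
  gamma(0) = sigma^2 * (1 + sum_i theta_i^2).
  sum_i theta_i^2 = (0.23)^2 + (0.293)^2 = 0.0529 + 0.085849 = 0.138749.
  gamma(0) = 5 * (1 + 0.138749) = 5 * 1.138749 = 5.693745, which rounds to 5.6937.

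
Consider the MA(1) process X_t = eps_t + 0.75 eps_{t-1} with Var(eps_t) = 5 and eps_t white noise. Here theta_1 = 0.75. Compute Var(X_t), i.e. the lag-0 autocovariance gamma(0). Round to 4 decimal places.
\gamma(0) = 7.8125

For an MA(q) process X_t = eps_t + sum_i theta_i eps_{t-i} with
Var(eps_t) = sigma^2, the variance is
  gamma(0) = sigma^2 * (1 + sum_i theta_i^2).
  sum_i theta_i^2 = (0.75)^2 = 0.5625.
  gamma(0) = 5 * (1 + 0.5625) = 5 * 1.5625 = 7.8125.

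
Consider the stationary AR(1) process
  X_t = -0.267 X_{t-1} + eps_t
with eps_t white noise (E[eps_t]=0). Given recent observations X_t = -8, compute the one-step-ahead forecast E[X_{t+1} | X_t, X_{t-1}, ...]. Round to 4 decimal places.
E[X_{t+1} \mid \mathcal F_t] = 2.1360

For an AR(p) model X_t = c + sum_i phi_i X_{t-i} + eps_t, the
one-step-ahead conditional mean is
  E[X_{t+1} | X_t, ...] = c + sum_i phi_i X_{t+1-i}.
Substitute known values:
  E[X_{t+1} | ...] = (-0.267) * (-8)
                   = 2.1360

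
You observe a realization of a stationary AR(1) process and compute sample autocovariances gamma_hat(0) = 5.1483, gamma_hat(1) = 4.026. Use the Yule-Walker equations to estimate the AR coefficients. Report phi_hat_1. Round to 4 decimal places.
\hat\phi_{1} = 0.7820

The Yule-Walker equations for an AR(p) process read, in matrix form,
  Gamma_p phi = r_p,   with   (Gamma_p)_{ij} = gamma(|i - j|),
                       (r_p)_i = gamma(i),   i,j = 1..p.
Substitute the sample gammas (Toeplitz matrix and right-hand side of size 1):
  Gamma_p = [[5.1483]]
  r_p     = [4.026]
With p = 1 this is the single equation gamma(0) phi_1 = gamma(1):
  phi_hat_1 = gamma(1) / gamma(0) = 4.026 / 5.1483 = 0.7820.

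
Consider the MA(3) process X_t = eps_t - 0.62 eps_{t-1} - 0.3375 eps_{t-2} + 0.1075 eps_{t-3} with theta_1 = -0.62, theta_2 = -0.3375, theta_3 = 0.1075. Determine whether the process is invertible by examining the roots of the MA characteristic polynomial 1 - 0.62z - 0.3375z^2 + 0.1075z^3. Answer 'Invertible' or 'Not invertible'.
\text{Invertible}

The MA(q) characteristic polynomial is P(z) = 1 - 0.62z - 0.3375z^2 + 0.1075z^3.
Invertibility requires all roots to lie outside the unit circle, i.e. |z| > 1 for every root.
Degree 3: look for a simple real root z0 first, then factor out (1 - z/z0) and solve the remaining quadratic.
Testing z0 = 4: P(4) = 1 + (-0.62)(4) + (-0.3375)(4)^2 + (0.1075)(4)^3
  = 1 + (-2.48) + (-5.4) + (6.88) = 0.  So z_0 = 4 is a root, |z_0| = 4.
Divide out the factor (1 - 0.25 z) = (1 - z/z0) (since 1/z0 = 0.25):
  P(z) = (1 - 0.25 z)(1 + (-0.37) z + (-0.43) z^2)
  [check: z-coef -0.37 - (0.25) = -0.62; z^2-coef -0.43 - (0.25)(-0.37) = -0.3375; z^3-coef -(0.25)(-0.43) = 0.1075.]
Remaining roots from the quadratic factor 1 + (-0.37) z + (-0.43) z^2:
  Set 1 + (-0.37) z + (-0.43) z^2 = 0, i.e. a z^2 + b z + c = 0 with a = -0.43, b = -0.37, c = 1.
  Discriminant D = b^2 - 4ac = (-0.37)^2 - 4*(-0.43)*1 = 0.1369 - (-1.72) = 1.8569.
  D >= 0, so the roots are real: z = (-b +/- sqrt(D)) / (2a) = (0.37 +/- 1.362681) / (-0.86).
    z_1 = (0.37 + 1.362681) / (-0.86) = -2.0147,   |z_1| = 2.0147.
    z_2 = (0.37 - 1.362681) / (-0.86) = 1.1543,   |z_2| = 1.1543.
Moduli of all roots: 4.0000, 2.0147, 1.1543.
All moduli strictly greater than 1? Yes.
Verdict: Invertible.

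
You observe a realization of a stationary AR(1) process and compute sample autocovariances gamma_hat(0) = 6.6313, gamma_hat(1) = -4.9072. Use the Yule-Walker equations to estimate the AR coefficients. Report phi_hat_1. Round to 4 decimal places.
\hat\phi_{1} = -0.7400

The Yule-Walker equations for an AR(p) process read, in matrix form,
  Gamma_p phi = r_p,   with   (Gamma_p)_{ij} = gamma(|i - j|),
                       (r_p)_i = gamma(i),   i,j = 1..p.
Substitute the sample gammas (Toeplitz matrix and right-hand side of size 1):
  Gamma_p = [[6.6313]]
  r_p     = [-4.9072]
With p = 1 this is the single equation gamma(0) phi_1 = gamma(1):
  phi_hat_1 = gamma(1) / gamma(0) = -4.9072 / 6.6313 = -0.7400.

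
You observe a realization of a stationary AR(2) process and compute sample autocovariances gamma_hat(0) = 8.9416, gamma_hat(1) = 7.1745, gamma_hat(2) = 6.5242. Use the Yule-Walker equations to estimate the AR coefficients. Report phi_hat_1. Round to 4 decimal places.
\hat\phi_{1} = 0.6090

The Yule-Walker equations for an AR(p) process read, in matrix form,
  Gamma_p phi = r_p,   with   (Gamma_p)_{ij} = gamma(|i - j|),
                       (r_p)_i = gamma(i),   i,j = 1..p.
Substitute the sample gammas (Toeplitz matrix and right-hand side of size 2):
  Gamma_p = [[8.9416, 7.1745], [7.1745, 8.9416]]
  r_p     = [7.1745, 6.5242]
Written out:
  8.9416 phi_1 + 7.1745 phi_2 = 7.1745
  7.1745 phi_1 + 8.9416 phi_2 = 6.5242
Solve by Cramer's rule:
  det = gamma(0)^2 - gamma(1)^2 = (8.9416)^2 - (7.1745)^2 = 79.95221056 - 51.47345025 = 28.47876031
  phi_hat_1 = [gamma(1) gamma(0) - gamma(1) gamma(2)] / det = [(7.1745)(8.9416) - (7.1745)(6.5242)] / 28.47876031 = 17.3436363 / 28.47876031 = 0.609
  phi_hat_2 = [gamma(0) gamma(2) - gamma(1)^2] / det = [(8.9416)(6.5242) - (7.1745)^2] / 28.47876031 = 6.86333647 / 28.47876031 = 0.241
So phi_hat = [0.6090, 0.2410].
Therefore phi_hat_1 = 0.6090.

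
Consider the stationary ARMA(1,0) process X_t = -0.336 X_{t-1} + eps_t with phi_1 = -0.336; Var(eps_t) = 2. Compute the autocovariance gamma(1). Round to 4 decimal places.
\gamma(1) = -0.7575

Multiply the model equation by X_{t-k} and take expectations. With theta_0 = psi_0 = 1 and psi_j the MA(infinity) weights, this gives
  gamma(k) - sum_i phi_i gamma(k-i) = c_k,
  c_k = sigma^2 * sum_{j=k..q} theta_j psi_{j-k}   (c_k = 0 for k > q),
using gamma(-m) = gamma(m).
Pure AR (q = 0): c_0 = sigma^2 = 2, c_k = 0 for k >= 1.
Equations for k = 0 and k = 1 (AR order 1):
  gamma(0) = phi_1 gamma(1) + c_0
  gamma(1) = phi_1 gamma(0) + c_1
Substituting the second into the first: gamma(0) (1 - phi_1^2) = c_0 + phi_1 c_1, so
  gamma(0) = c_0 / (1 - phi_1^2) = 2 / (1 - (-0.336)^2) = 2 / 0.887104 = 2.254527.
  gamma(1) = phi_1 gamma(0) = (-0.336)(2.254527) = -0.757521.
Therefore gamma(1) = -0.7575 (to 4 decimal places).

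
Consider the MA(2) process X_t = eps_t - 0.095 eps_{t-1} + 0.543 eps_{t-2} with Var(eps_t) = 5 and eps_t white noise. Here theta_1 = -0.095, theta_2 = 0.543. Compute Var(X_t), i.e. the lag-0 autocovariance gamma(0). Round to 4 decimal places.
\gamma(0) = 6.5194

For an MA(q) process X_t = eps_t + sum_i theta_i eps_{t-i} with
Var(eps_t) = sigma^2, the variance is
  gamma(0) = sigma^2 * (1 + sum_i theta_i^2).
  sum_i theta_i^2 = (-0.095)^2 + (0.543)^2 = 0.009025 + 0.294849 = 0.303874.
  gamma(0) = 5 * (1 + 0.303874) = 5 * 1.303874 = 6.51937, which rounds to 6.5194.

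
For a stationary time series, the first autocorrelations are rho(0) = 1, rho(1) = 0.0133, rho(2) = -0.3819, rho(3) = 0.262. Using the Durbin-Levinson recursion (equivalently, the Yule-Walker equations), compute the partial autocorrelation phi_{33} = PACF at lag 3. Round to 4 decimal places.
\phi_{33} = 0.3210

The PACF at lag k is phi_{kk}, the last component of the solution
to the Yule-Walker system G_k phi = r_k where
  (G_k)_{ij} = rho(|i - j|), (r_k)_i = rho(i), i,j = 1..k.
Equivalently, Durbin-Levinson gives phi_{kk} iteratively:
  phi_{11} = rho(1)
  phi_{kk} = [rho(k) - sum_{j=1..k-1} phi_{k-1,j} rho(k-j)]
            / [1 - sum_{j=1..k-1} phi_{k-1,j} rho(j)],
  phi_{k,j} = phi_{k-1,j} - phi_{kk} phi_{k-1,k-j},  j = 1..k-1.
Step k = 1:
  phi_11 = rho(1) = 0.0133.
Step k = 2:
  phi_22 = [rho(2) - phi_11 rho(1)] / [1 - phi_11 rho(1)] = [-0.3819 - (0.0133)(0.0133)] / [1 - (0.0133)(0.0133)]
         = -0.38207689 / 0.99982311 = -0.382144.
  Update: phi_21 = phi_11 - phi_22 phi_11 = 0.0133 - (-0.382144)(0.0133) = 0.018383.
Step k = 3:
  phi_33 = [rho(3) - phi_21 rho(2) - phi_22 rho(1)] / [1 - phi_21 rho(1) - phi_22 rho(2)]
    numerator   = 0.262 - (0.018383)(-0.3819) - (-0.382144)(0.0133) = 0.27410281
    denominator = 1 - (0.018383)(0.0133) - (-0.382144)(-0.3819) = 0.85381453
  phi_33 = 0.27410281 / 0.85381453 = 0.321.
Therefore phi_{33} = 0.3210.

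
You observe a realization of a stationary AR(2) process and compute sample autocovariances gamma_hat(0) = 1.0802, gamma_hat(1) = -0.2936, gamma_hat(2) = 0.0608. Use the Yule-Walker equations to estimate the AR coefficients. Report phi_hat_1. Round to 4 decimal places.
\hat\phi_{1} = -0.2770

The Yule-Walker equations for an AR(p) process read, in matrix form,
  Gamma_p phi = r_p,   with   (Gamma_p)_{ij} = gamma(|i - j|),
                       (r_p)_i = gamma(i),   i,j = 1..p.
Substitute the sample gammas (Toeplitz matrix and right-hand side of size 2):
  Gamma_p = [[1.0802, -0.2936], [-0.2936, 1.0802]]
  r_p     = [-0.2936, 0.0608]
Written out:
  1.0802 phi_1 - 0.2936 phi_2 = -0.2936
  -0.2936 phi_1 + 1.0802 phi_2 = 0.0608
Solve by Cramer's rule:
  det = gamma(0)^2 - gamma(1)^2 = (1.0802)^2 - (-0.2936)^2 = 1.16683204 - 0.08620096 = 1.08063108
  phi_hat_1 = [gamma(1) gamma(0) - gamma(1) gamma(2)] / det = [(-0.2936)(1.0802) - (-0.2936)(0.0608)] / 1.08063108 = -0.29929584 / 1.08063108 = -0.277
  phi_hat_2 = [gamma(0) gamma(2) - gamma(1)^2] / det = [(1.0802)(0.0608) - (-0.2936)^2] / 1.08063108 = -0.0205248 / 1.08063108 = -0.019
So phi_hat = [-0.2770, -0.0190].
Therefore phi_hat_1 = -0.2770.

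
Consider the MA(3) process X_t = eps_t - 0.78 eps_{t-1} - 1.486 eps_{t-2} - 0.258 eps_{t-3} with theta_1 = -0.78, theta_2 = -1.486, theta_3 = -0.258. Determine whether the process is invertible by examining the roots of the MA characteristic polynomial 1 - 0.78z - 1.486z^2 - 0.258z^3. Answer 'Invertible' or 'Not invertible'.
\text{Not invertible}

The MA(q) characteristic polynomial is P(z) = 1 - 0.78z - 1.486z^2 - 0.258z^3.
Invertibility requires all roots to lie outside the unit circle, i.e. |z| > 1 for every root.
Degree 3: look for a simple real root z0 first, then factor out (1 - z/z0) and solve the remaining quadratic.
Testing z0 = -5: P(-5) = 1 + (-0.78)(-5) + (-1.486)(-5)^2 + (-0.258)(-5)^3
  = 1 + (3.9) + (-37.15) + (32.25) = 0.  So z_0 = -5 is a root, |z_0| = 5.
Divide out the factor (1 + 0.2 z) = (1 - z/z0) (since 1/z0 = -0.2):
  P(z) = (1 + 0.2 z)(1 + (-0.98) z + (-1.29) z^2)
  [check: z-coef -0.98 - (-0.2) = -0.78; z^2-coef -1.29 - (-0.2)(-0.98) = -1.486; z^3-coef -(-0.2)(-1.29) = -0.258.]
Remaining roots from the quadratic factor 1 + (-0.98) z + (-1.29) z^2:
  Set 1 + (-0.98) z + (-1.29) z^2 = 0, i.e. a z^2 + b z + c = 0 with a = -1.29, b = -0.98, c = 1.
  Discriminant D = b^2 - 4ac = (-0.98)^2 - 4*(-1.29)*1 = 0.9604 - (-5.16) = 6.1204.
  D >= 0, so the roots are real: z = (-b +/- sqrt(D)) / (2a) = (0.98 +/- 2.473944) / (-2.58).
    z_1 = (0.98 + 2.473944) / (-2.58) = -1.3387,   |z_1| = 1.3387.
    z_2 = (0.98 - 2.473944) / (-2.58) = 0.579,   |z_2| = 0.579.
Moduli of all roots: 5.0000, 1.3387, 0.5790.
All moduli strictly greater than 1? No.
Verdict: Not invertible.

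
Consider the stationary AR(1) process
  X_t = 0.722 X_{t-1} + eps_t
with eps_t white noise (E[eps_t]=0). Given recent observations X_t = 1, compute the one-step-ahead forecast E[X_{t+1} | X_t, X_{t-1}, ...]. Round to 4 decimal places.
E[X_{t+1} \mid \mathcal F_t] = 0.7220

For an AR(p) model X_t = c + sum_i phi_i X_{t-i} + eps_t, the
one-step-ahead conditional mean is
  E[X_{t+1} | X_t, ...] = c + sum_i phi_i X_{t+1-i}.
Substitute known values:
  E[X_{t+1} | ...] = (0.722) * (1)
                   = 0.7220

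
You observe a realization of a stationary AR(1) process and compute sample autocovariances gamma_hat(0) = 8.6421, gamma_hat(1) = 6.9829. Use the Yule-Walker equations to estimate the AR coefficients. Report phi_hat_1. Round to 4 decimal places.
\hat\phi_{1} = 0.8080

The Yule-Walker equations for an AR(p) process read, in matrix form,
  Gamma_p phi = r_p,   with   (Gamma_p)_{ij} = gamma(|i - j|),
                       (r_p)_i = gamma(i),   i,j = 1..p.
Substitute the sample gammas (Toeplitz matrix and right-hand side of size 1):
  Gamma_p = [[8.6421]]
  r_p     = [6.9829]
With p = 1 this is the single equation gamma(0) phi_1 = gamma(1):
  phi_hat_1 = gamma(1) / gamma(0) = 6.9829 / 8.6421 = 0.8080.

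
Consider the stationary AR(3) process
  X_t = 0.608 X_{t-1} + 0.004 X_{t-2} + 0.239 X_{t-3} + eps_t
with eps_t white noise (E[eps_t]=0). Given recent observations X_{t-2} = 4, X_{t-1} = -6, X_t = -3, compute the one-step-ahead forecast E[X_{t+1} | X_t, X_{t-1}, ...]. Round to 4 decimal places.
E[X_{t+1} \mid \mathcal F_t] = -0.8920

For an AR(p) model X_t = c + sum_i phi_i X_{t-i} + eps_t, the
one-step-ahead conditional mean is
  E[X_{t+1} | X_t, ...] = c + sum_i phi_i X_{t+1-i}.
Substitute known values:
  E[X_{t+1} | ...] = (0.608) * (-3) + (0.004) * (-6) + (0.239) * (4)
                   = -0.8920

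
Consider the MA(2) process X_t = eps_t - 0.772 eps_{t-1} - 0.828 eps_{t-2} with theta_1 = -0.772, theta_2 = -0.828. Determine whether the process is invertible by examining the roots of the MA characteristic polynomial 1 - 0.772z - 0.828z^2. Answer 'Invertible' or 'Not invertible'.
\text{Not invertible}

The MA(q) characteristic polynomial is P(z) = 1 - 0.772z - 0.828z^2.
Invertibility requires all roots to lie outside the unit circle, i.e. |z| > 1 for every root.
Set 1 + (-0.772) z + (-0.828) z^2 = 0, i.e. a z^2 + b z + c = 0 with a = -0.828, b = -0.772, c = 1.
Discriminant D = b^2 - 4ac = (-0.772)^2 - 4*(-0.828)*1 = 0.595984 - (-3.312) = 3.907984.
D >= 0, so the roots are real: z = (-b +/- sqrt(D)) / (2a) = (0.772 +/- 1.976862) / (-1.656).
  z_1 = (0.772 + 1.976862) / (-1.656) = -1.6599,   |z_1| = 1.6599.
  z_2 = (0.772 - 1.976862) / (-1.656) = 0.7276,   |z_2| = 0.7276.
Moduli of all roots: 1.6599, 0.7276.
All moduli strictly greater than 1? No.
Verdict: Not invertible.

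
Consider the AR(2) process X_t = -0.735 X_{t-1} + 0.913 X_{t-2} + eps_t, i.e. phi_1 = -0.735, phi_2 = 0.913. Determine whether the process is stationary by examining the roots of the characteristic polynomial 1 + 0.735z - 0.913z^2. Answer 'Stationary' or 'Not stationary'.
\text{Not stationary}

The AR(p) characteristic polynomial is P(z) = 1 + 0.735z - 0.913z^2.
Stationarity requires all roots to lie outside the unit circle, i.e. |z| > 1 for every root.
Set 1 + (0.735) z + (-0.913) z^2 = 0, i.e. a z^2 + b z + c = 0 with a = -0.913, b = 0.735, c = 1.
Discriminant D = b^2 - 4ac = (0.735)^2 - 4*(-0.913)*1 = 0.540225 - (-3.652) = 4.192225.
D >= 0, so the roots are real: z = (-b +/- sqrt(D)) / (2a) = (-0.735 +/- 2.047492) / (-1.826).
  z_1 = (-0.735 + 2.047492) / (-1.826) = -0.7188,   |z_1| = 0.7188.
  z_2 = (-0.735 - 2.047492) / (-1.826) = 1.5238,   |z_2| = 1.5238.
Moduli of all roots: 0.7188, 1.5238.
All moduli strictly greater than 1? No.
Verdict: Not stationary.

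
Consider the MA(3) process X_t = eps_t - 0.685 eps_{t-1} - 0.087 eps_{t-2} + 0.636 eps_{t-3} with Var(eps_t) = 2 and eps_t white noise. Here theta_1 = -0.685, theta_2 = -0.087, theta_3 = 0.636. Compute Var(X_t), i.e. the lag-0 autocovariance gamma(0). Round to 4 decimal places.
\gamma(0) = 3.7626

For an MA(q) process X_t = eps_t + sum_i theta_i eps_{t-i} with
Var(eps_t) = sigma^2, the variance is
  gamma(0) = sigma^2 * (1 + sum_i theta_i^2).
  sum_i theta_i^2 = (-0.685)^2 + (-0.087)^2 + (0.636)^2 = 0.469225 + 0.007569 + 0.404496 = 0.88129.
  gamma(0) = 2 * (1 + 0.88129) = 2 * 1.88129 = 3.76258, which rounds to 3.7626.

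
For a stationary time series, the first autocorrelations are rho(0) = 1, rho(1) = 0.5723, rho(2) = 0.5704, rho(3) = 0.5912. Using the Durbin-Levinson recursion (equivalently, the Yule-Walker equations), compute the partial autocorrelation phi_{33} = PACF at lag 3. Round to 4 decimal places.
\phi_{33} = 0.3009

The PACF at lag k is phi_{kk}, the last component of the solution
to the Yule-Walker system G_k phi = r_k where
  (G_k)_{ij} = rho(|i - j|), (r_k)_i = rho(i), i,j = 1..k.
Equivalently, Durbin-Levinson gives phi_{kk} iteratively:
  phi_{11} = rho(1)
  phi_{kk} = [rho(k) - sum_{j=1..k-1} phi_{k-1,j} rho(k-j)]
            / [1 - sum_{j=1..k-1} phi_{k-1,j} rho(j)],
  phi_{k,j} = phi_{k-1,j} - phi_{kk} phi_{k-1,k-j},  j = 1..k-1.
Step k = 1:
  phi_11 = rho(1) = 0.5723.
Step k = 2:
  phi_22 = [rho(2) - phi_11 rho(1)] / [1 - phi_11 rho(1)] = [0.5704 - (0.5723)(0.5723)] / [1 - (0.5723)(0.5723)]
         = 0.24287271 / 0.67247271 = 0.361164.
  Update: phi_21 = phi_11 - phi_22 phi_11 = 0.5723 - (0.361164)(0.5723) = 0.365606.
Step k = 3:
  phi_33 = [rho(3) - phi_21 rho(2) - phi_22 rho(1)] / [1 - phi_21 rho(1) - phi_22 rho(2)]
    numerator   = 0.5912 - (0.365606)(0.5704) - (0.361164)(0.5723) = 0.17596435
    denominator = 1 - (0.365606)(0.5723) - (0.361164)(0.5704) = 0.58475591
  phi_33 = 0.17596435 / 0.58475591 = 0.3009.
Therefore phi_{33} = 0.3009.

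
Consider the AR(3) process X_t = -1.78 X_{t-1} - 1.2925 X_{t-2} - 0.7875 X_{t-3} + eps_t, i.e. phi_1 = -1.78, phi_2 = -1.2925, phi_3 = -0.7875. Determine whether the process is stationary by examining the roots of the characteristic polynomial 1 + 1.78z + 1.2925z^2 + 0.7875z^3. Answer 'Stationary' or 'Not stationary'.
\text{Not stationary}

The AR(p) characteristic polynomial is P(z) = 1 + 1.78z + 1.2925z^2 + 0.7875z^3.
Stationarity requires all roots to lie outside the unit circle, i.e. |z| > 1 for every root.
Degree 3: look for a simple real root z0 first, then factor out (1 - z/z0) and solve the remaining quadratic.
Testing z0 = -0.8: P(-0.8) = 1 + (1.78)(-0.8) + (1.2925)(-0.8)^2 + (0.7875)(-0.8)^3
  = 1 + (-1.424) + (0.8272) + (-0.4032) = 0.  So z_0 = -0.8 is a root, |z_0| = 0.8.
Divide out the factor (1 + 1.25 z) = (1 - z/z0) (since 1/z0 = -1.25):
  P(z) = (1 + 1.25 z)(1 + (0.53) z + (0.63) z^2)
  [check: z-coef 0.53 - (-1.25) = 1.78; z^2-coef 0.63 - (-1.25)(0.53) = 1.2925; z^3-coef -(-1.25)(0.63) = 0.7875.]
Remaining roots from the quadratic factor 1 + (0.53) z + (0.63) z^2:
  Set 1 + (0.53) z + (0.63) z^2 = 0, i.e. a z^2 + b z + c = 0 with a = 0.63, b = 0.53, c = 1.
  Discriminant D = b^2 - 4ac = (0.53)^2 - 4*(0.63)*1 = 0.2809 - (2.52) = -2.2391.
  D < 0, so the roots are the complex-conjugate pair z = (-b +/- i sqrt(-D)) / (2a) = -0.4206 +/- 1.1876i.
  For a conjugate pair |z|^2 = z * conj(z) = (product of roots) = c/a = 1/(0.63) = 1.587302, so |z| = sqrt(1.587302) = 1.2599 for both roots.
Moduli of all roots: 0.8000, 1.2599, 1.2599.
All moduli strictly greater than 1? No.
Verdict: Not stationary.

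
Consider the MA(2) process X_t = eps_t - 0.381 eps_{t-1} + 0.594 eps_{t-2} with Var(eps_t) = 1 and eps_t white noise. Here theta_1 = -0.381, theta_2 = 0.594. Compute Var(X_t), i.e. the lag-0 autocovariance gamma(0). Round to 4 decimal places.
\gamma(0) = 1.4980

For an MA(q) process X_t = eps_t + sum_i theta_i eps_{t-i} with
Var(eps_t) = sigma^2, the variance is
  gamma(0) = sigma^2 * (1 + sum_i theta_i^2).
  sum_i theta_i^2 = (-0.381)^2 + (0.594)^2 = 0.145161 + 0.352836 = 0.497997.
  gamma(0) = 1 * (1 + 0.497997) = 1 * 1.497997 = 1.497997, which rounds to 1.4980.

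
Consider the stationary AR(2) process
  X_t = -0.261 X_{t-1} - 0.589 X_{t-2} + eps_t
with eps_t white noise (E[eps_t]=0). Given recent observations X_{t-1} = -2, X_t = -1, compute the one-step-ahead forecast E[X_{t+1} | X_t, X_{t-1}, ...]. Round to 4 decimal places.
E[X_{t+1} \mid \mathcal F_t] = 1.4390

For an AR(p) model X_t = c + sum_i phi_i X_{t-i} + eps_t, the
one-step-ahead conditional mean is
  E[X_{t+1} | X_t, ...] = c + sum_i phi_i X_{t+1-i}.
Substitute known values:
  E[X_{t+1} | ...] = (-0.261) * (-1) + (-0.589) * (-2)
                   = 1.4390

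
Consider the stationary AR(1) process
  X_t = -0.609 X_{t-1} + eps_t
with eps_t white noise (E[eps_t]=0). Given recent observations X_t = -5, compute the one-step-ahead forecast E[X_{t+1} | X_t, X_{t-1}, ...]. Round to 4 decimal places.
E[X_{t+1} \mid \mathcal F_t] = 3.0450

For an AR(p) model X_t = c + sum_i phi_i X_{t-i} + eps_t, the
one-step-ahead conditional mean is
  E[X_{t+1} | X_t, ...] = c + sum_i phi_i X_{t+1-i}.
Substitute known values:
  E[X_{t+1} | ...] = (-0.609) * (-5)
                   = 3.0450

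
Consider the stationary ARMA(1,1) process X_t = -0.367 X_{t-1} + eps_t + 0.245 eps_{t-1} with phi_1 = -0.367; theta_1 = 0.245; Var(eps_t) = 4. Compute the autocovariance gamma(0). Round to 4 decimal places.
\gamma(0) = 4.0688

Multiply the model equation by X_{t-k} and take expectations. With theta_0 = psi_0 = 1 and psi_j the MA(infinity) weights, this gives
  gamma(k) - sum_i phi_i gamma(k-i) = c_k,
  c_k = sigma^2 * sum_{j=k..q} theta_j psi_{j-k}   (c_k = 0 for k > q),
using gamma(-m) = gamma(m).
psi-weights needed (psi_j = theta_j + sum_i phi_i psi_{j-i}):
  psi_1 = theta_1 + phi_1 = 0.245 + (-0.367) = -0.122
Right-hand sides:
  c_0 = sigma^2 (1 + theta_1 psi_1) = 4 * (1 + (0.245)(-0.122)) = 4 * 0.97011 = 3.88044
  c_1 = sigma^2 theta_1 = 4 * (0.245) = 0.98
  c_2 = 0
Equations for k = 0 and k = 1 (AR order 1):
  gamma(0) = phi_1 gamma(1) + c_0
  gamma(1) = phi_1 gamma(0) + c_1
Substituting the second into the first: gamma(0) (1 - phi_1^2) = c_0 + phi_1 c_1, so
  gamma(0) = (c_0 + phi_1 c_1) / (1 - phi_1^2) = (3.88044 + (-0.367)(0.98)) / (1 - (-0.367)^2) = 3.52078 / 0.865311 = 4.068803.
Therefore gamma(0) = 4.0688 (to 4 decimal places).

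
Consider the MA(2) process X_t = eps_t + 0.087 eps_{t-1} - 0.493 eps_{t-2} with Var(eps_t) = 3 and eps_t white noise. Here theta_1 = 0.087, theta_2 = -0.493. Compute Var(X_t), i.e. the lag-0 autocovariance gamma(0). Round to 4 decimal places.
\gamma(0) = 3.7519

For an MA(q) process X_t = eps_t + sum_i theta_i eps_{t-i} with
Var(eps_t) = sigma^2, the variance is
  gamma(0) = sigma^2 * (1 + sum_i theta_i^2).
  sum_i theta_i^2 = (0.087)^2 + (-0.493)^2 = 0.007569 + 0.243049 = 0.250618.
  gamma(0) = 3 * (1 + 0.250618) = 3 * 1.250618 = 3.751854, which rounds to 3.7519.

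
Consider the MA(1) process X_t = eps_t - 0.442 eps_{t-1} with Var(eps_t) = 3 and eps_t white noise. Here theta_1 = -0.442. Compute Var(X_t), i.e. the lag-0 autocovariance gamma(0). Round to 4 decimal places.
\gamma(0) = 3.5861

For an MA(q) process X_t = eps_t + sum_i theta_i eps_{t-i} with
Var(eps_t) = sigma^2, the variance is
  gamma(0) = sigma^2 * (1 + sum_i theta_i^2).
  sum_i theta_i^2 = (-0.442)^2 = 0.195364.
  gamma(0) = 3 * (1 + 0.195364) = 3 * 1.195364 = 3.586092, which rounds to 3.5861.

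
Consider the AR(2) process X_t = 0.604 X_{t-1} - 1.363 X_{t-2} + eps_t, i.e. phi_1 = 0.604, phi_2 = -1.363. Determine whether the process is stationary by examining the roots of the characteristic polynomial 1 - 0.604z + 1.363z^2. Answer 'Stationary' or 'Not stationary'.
\text{Not stationary}

The AR(p) characteristic polynomial is P(z) = 1 - 0.604z + 1.363z^2.
Stationarity requires all roots to lie outside the unit circle, i.e. |z| > 1 for every root.
Set 1 + (-0.604) z + (1.363) z^2 = 0, i.e. a z^2 + b z + c = 0 with a = 1.363, b = -0.604, c = 1.
Discriminant D = b^2 - 4ac = (-0.604)^2 - 4*(1.363)*1 = 0.364816 - (5.452) = -5.087184.
D < 0, so the roots are the complex-conjugate pair z = (-b +/- i sqrt(-D)) / (2a) = 0.2216 +/- 0.8274i.
For a conjugate pair |z|^2 = z * conj(z) = (product of roots) = c/a = 1/(1.363) = 0.733676, so |z| = sqrt(0.733676) = 0.8565 for both roots.
Moduli of all roots: 0.8565, 0.8565.
All moduli strictly greater than 1? No.
Verdict: Not stationary.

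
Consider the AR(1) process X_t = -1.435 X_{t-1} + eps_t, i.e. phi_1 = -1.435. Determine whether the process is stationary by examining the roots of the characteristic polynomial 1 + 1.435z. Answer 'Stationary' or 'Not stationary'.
\text{Not stationary}

The AR(p) characteristic polynomial is P(z) = 1 + 1.435z.
Stationarity requires all roots to lie outside the unit circle, i.e. |z| > 1 for every root.
This is linear in z: 1 + (1.435) z = 0  =>  z = -1/(1.435) = -0.696864,  |z| = 0.696864.
Moduli of all roots: 0.6969.
All moduli strictly greater than 1? No.
Verdict: Not stationary.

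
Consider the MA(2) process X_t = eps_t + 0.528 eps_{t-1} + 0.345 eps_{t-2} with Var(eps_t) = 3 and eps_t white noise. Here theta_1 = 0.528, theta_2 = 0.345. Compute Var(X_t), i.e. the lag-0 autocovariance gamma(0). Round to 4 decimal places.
\gamma(0) = 4.1934

For an MA(q) process X_t = eps_t + sum_i theta_i eps_{t-i} with
Var(eps_t) = sigma^2, the variance is
  gamma(0) = sigma^2 * (1 + sum_i theta_i^2).
  sum_i theta_i^2 = (0.528)^2 + (0.345)^2 = 0.278784 + 0.119025 = 0.397809.
  gamma(0) = 3 * (1 + 0.397809) = 3 * 1.397809 = 4.193427, which rounds to 4.1934.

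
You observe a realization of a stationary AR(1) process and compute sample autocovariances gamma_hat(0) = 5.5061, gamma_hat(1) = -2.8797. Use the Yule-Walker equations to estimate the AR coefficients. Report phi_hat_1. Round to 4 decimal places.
\hat\phi_{1} = -0.5230

The Yule-Walker equations for an AR(p) process read, in matrix form,
  Gamma_p phi = r_p,   with   (Gamma_p)_{ij} = gamma(|i - j|),
                       (r_p)_i = gamma(i),   i,j = 1..p.
Substitute the sample gammas (Toeplitz matrix and right-hand side of size 1):
  Gamma_p = [[5.5061]]
  r_p     = [-2.8797]
With p = 1 this is the single equation gamma(0) phi_1 = gamma(1):
  phi_hat_1 = gamma(1) / gamma(0) = -2.8797 / 5.5061 = -0.5230.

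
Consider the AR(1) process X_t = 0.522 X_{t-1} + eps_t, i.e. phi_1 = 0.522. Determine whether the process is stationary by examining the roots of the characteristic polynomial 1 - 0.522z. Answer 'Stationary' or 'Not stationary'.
\text{Stationary}

The AR(p) characteristic polynomial is P(z) = 1 - 0.522z.
Stationarity requires all roots to lie outside the unit circle, i.e. |z| > 1 for every root.
This is linear in z: 1 + (-0.522) z = 0  =>  z = -1/(-0.522) = 1.915709,  |z| = 1.915709.
Moduli of all roots: 1.9157.
All moduli strictly greater than 1? Yes.
Verdict: Stationary.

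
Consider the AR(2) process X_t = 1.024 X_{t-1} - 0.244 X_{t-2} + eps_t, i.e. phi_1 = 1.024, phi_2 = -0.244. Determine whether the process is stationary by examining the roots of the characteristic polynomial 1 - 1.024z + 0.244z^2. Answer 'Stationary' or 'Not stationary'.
\text{Stationary}

The AR(p) characteristic polynomial is P(z) = 1 - 1.024z + 0.244z^2.
Stationarity requires all roots to lie outside the unit circle, i.e. |z| > 1 for every root.
Set 1 + (-1.024) z + (0.244) z^2 = 0, i.e. a z^2 + b z + c = 0 with a = 0.244, b = -1.024, c = 1.
Discriminant D = b^2 - 4ac = (-1.024)^2 - 4*(0.244)*1 = 1.048576 - (0.976) = 0.072576.
D >= 0, so the roots are real: z = (-b +/- sqrt(D)) / (2a) = (1.024 +/- 0.269399) / (0.488).
  z_1 = (1.024 + 0.269399) / (0.488) = 2.6504,   |z_1| = 2.6504.
  z_2 = (1.024 - 0.269399) / (0.488) = 1.5463,   |z_2| = 1.5463.
Moduli of all roots: 2.6504, 1.5463.
All moduli strictly greater than 1? Yes.
Verdict: Stationary.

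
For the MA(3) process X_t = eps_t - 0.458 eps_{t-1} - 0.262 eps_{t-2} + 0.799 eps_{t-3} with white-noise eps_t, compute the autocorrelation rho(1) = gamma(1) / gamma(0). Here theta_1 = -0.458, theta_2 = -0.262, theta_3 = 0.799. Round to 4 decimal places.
\rho(1) = -0.2855

For an MA(q) process with theta_0 = 1, the autocovariance is
  gamma(k) = sigma^2 * sum_{i=0..q-k} theta_i * theta_{i+k},
and rho(k) = gamma(k) / gamma(0). Sigma^2 cancels.
  numerator   = (1)*(-0.458) + (-0.458)*(-0.262) + (-0.262)*(0.799) = -0.547342.
  denominator = (1)^2 + (-0.458)^2 + (-0.262)^2 + (0.799)^2 = 1.916809.
  rho(1) = -0.547342 / 1.916809 = -0.2855.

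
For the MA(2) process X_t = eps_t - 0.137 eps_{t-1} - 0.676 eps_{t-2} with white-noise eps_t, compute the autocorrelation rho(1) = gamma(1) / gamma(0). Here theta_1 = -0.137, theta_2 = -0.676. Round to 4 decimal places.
\rho(1) = -0.0301

For an MA(q) process with theta_0 = 1, the autocovariance is
  gamma(k) = sigma^2 * sum_{i=0..q-k} theta_i * theta_{i+k},
and rho(k) = gamma(k) / gamma(0). Sigma^2 cancels.
  numerator   = (1)*(-0.137) + (-0.137)*(-0.676) = -0.044388.
  denominator = (1)^2 + (-0.137)^2 + (-0.676)^2 = 1.475745.
  rho(1) = -0.044388 / 1.475745 = -0.0301.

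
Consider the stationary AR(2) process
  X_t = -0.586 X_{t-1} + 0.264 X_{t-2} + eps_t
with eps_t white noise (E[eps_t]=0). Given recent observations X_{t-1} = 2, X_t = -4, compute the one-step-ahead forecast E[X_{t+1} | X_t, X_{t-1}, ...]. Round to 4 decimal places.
E[X_{t+1} \mid \mathcal F_t] = 2.8720

For an AR(p) model X_t = c + sum_i phi_i X_{t-i} + eps_t, the
one-step-ahead conditional mean is
  E[X_{t+1} | X_t, ...] = c + sum_i phi_i X_{t+1-i}.
Substitute known values:
  E[X_{t+1} | ...] = (-0.586) * (-4) + (0.264) * (2)
                   = 2.8720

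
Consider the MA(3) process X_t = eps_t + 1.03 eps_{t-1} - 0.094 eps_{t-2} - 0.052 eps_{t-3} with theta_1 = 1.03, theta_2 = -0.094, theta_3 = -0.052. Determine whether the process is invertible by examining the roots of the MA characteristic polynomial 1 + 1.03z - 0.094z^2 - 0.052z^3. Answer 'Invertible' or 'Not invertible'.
\text{Not invertible}

The MA(q) characteristic polynomial is P(z) = 1 + 1.03z - 0.094z^2 - 0.052z^3.
Invertibility requires all roots to lie outside the unit circle, i.e. |z| > 1 for every root.
Degree 3: look for a simple real root z0 first, then factor out (1 - z/z0) and solve the remaining quadratic.
Testing z0 = -5: P(-5) = 1 + (1.03)(-5) + (-0.094)(-5)^2 + (-0.052)(-5)^3
  = 1 + (-5.15) + (-2.35) + (6.5) = 0.  So z_0 = -5 is a root, |z_0| = 5.
Divide out the factor (1 + 0.2 z) = (1 - z/z0) (since 1/z0 = -0.2):
  P(z) = (1 + 0.2 z)(1 + (0.83) z + (-0.26) z^2)
  [check: z-coef 0.83 - (-0.2) = 1.03; z^2-coef -0.26 - (-0.2)(0.83) = -0.094; z^3-coef -(-0.2)(-0.26) = -0.052.]
Remaining roots from the quadratic factor 1 + (0.83) z + (-0.26) z^2:
  Set 1 + (0.83) z + (-0.26) z^2 = 0, i.e. a z^2 + b z + c = 0 with a = -0.26, b = 0.83, c = 1.
  Discriminant D = b^2 - 4ac = (0.83)^2 - 4*(-0.26)*1 = 0.6889 - (-1.04) = 1.7289.
  D >= 0, so the roots are real: z = (-b +/- sqrt(D)) / (2a) = (-0.83 +/- 1.314876) / (-0.52).
    z_1 = (-0.83 + 1.314876) / (-0.52) = -0.9325,   |z_1| = 0.9325.
    z_2 = (-0.83 - 1.314876) / (-0.52) = 4.1248,   |z_2| = 4.1248.
Moduli of all roots: 5.0000, 0.9325, 4.1248.
All moduli strictly greater than 1? No.
Verdict: Not invertible.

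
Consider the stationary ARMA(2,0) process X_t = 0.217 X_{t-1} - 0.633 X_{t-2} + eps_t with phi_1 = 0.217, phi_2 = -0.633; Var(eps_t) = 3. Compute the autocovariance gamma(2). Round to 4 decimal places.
\gamma(2) = -3.0787

Multiply the model equation by X_{t-k} and take expectations. With theta_0 = psi_0 = 1 and psi_j the MA(infinity) weights, this gives
  gamma(k) - sum_i phi_i gamma(k-i) = c_k,
  c_k = sigma^2 * sum_{j=k..q} theta_j psi_{j-k}   (c_k = 0 for k > q),
using gamma(-m) = gamma(m).
Pure AR (q = 0): c_0 = sigma^2 = 3, c_k = 0 for k >= 1.
Equations for k = 0, 1, 2 (AR order 2, c_2 = 0):
  (E0) gamma(0) = phi_1 gamma(1) + phi_2 gamma(2) + c_0
  (E1) gamma(1) = phi_1 gamma(0) + phi_2 gamma(1) + c_1
  (E2) gamma(2) = phi_1 gamma(1) + phi_2 gamma(0)
From (E1): gamma(1) = A gamma(0) + B with
  A = phi_1 / (1 - phi_2) = 0.217 / 1.633 = 0.132884,   B = c_1 / (1 - phi_2) = 0 / 1.633 = 0.
Insert (E2) into (E0): gamma(0) (1 - phi_2^2) = phi_1 (1 + phi_2) gamma(1) + c_0.
  phi_1 (1 + phi_2) = (0.217)(0.367) = 0.079639,   1 - phi_2^2 = 0.599311.
Replace gamma(1) by A gamma(0) + B and collect gamma(0):
  gamma(0) [0.599311 - (0.079639)(0.132884)] = c_0 = 3
  gamma(0) * 0.588728 = 3
  gamma(0) = 3 / 0.588728 = 5.09573.
  gamma(1) = A gamma(0) = (0.132884)(5.09573) = 0.677142.
  gamma(2) = phi_1 gamma(1) + phi_2 gamma(0) = (0.217)(0.677142) + (-0.633)(5.09573) = -3.078657.
Therefore gamma(2) = -3.0787 (to 4 decimal places).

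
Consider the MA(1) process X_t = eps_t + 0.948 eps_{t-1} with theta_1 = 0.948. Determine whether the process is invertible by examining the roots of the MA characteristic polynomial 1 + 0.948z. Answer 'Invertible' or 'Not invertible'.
\text{Invertible}

The MA(q) characteristic polynomial is P(z) = 1 + 0.948z.
Invertibility requires all roots to lie outside the unit circle, i.e. |z| > 1 for every root.
This is linear in z: 1 + (0.948) z = 0  =>  z = -1/(0.948) = -1.054852,  |z| = 1.054852.
Moduli of all roots: 1.0549.
All moduli strictly greater than 1? Yes.
Verdict: Invertible.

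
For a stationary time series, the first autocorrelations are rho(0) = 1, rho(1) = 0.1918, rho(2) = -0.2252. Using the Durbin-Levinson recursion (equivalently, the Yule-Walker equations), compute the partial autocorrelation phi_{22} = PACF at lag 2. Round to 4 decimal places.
\phi_{22} = -0.2720

The PACF at lag k is phi_{kk}, the last component of the solution
to the Yule-Walker system G_k phi = r_k where
  (G_k)_{ij} = rho(|i - j|), (r_k)_i = rho(i), i,j = 1..k.
Equivalently, Durbin-Levinson gives phi_{kk} iteratively:
  phi_{11} = rho(1)
  phi_{kk} = [rho(k) - sum_{j=1..k-1} phi_{k-1,j} rho(k-j)]
            / [1 - sum_{j=1..k-1} phi_{k-1,j} rho(j)],
  phi_{k,j} = phi_{k-1,j} - phi_{kk} phi_{k-1,k-j},  j = 1..k-1.
Step k = 1:
  phi_11 = rho(1) = 0.1918.
Step k = 2:
  phi_22 = [rho(2) - phi_11 rho(1)] / [1 - phi_11 rho(1)] = [-0.2252 - (0.1918)(0.1918)] / [1 - (0.1918)(0.1918)]
         = -0.26198724 / 0.96321276 = -0.272.
Therefore phi_{22} = -0.2720.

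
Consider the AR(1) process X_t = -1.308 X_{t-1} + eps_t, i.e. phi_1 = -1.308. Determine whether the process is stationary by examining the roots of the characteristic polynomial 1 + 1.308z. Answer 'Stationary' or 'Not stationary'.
\text{Not stationary}

The AR(p) characteristic polynomial is P(z) = 1 + 1.308z.
Stationarity requires all roots to lie outside the unit circle, i.e. |z| > 1 for every root.
This is linear in z: 1 + (1.308) z = 0  =>  z = -1/(1.308) = -0.764526,  |z| = 0.764526.
Moduli of all roots: 0.7645.
All moduli strictly greater than 1? No.
Verdict: Not stationary.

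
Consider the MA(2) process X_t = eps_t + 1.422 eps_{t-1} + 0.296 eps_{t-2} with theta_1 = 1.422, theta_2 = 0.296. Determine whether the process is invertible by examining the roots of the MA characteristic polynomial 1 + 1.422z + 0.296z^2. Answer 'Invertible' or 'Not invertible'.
\text{Not invertible}

The MA(q) characteristic polynomial is P(z) = 1 + 1.422z + 0.296z^2.
Invertibility requires all roots to lie outside the unit circle, i.e. |z| > 1 for every root.
Set 1 + (1.422) z + (0.296) z^2 = 0, i.e. a z^2 + b z + c = 0 with a = 0.296, b = 1.422, c = 1.
Discriminant D = b^2 - 4ac = (1.422)^2 - 4*(0.296)*1 = 2.022084 - (1.184) = 0.838084.
D >= 0, so the roots are real: z = (-b +/- sqrt(D)) / (2a) = (-1.422 +/- 0.915469) / (0.592).
  z_1 = (-1.422 + 0.915469) / (0.592) = -0.8556,   |z_1| = 0.8556.
  z_2 = (-1.422 - 0.915469) / (0.592) = -3.9484,   |z_2| = 3.9484.
Moduli of all roots: 0.8556, 3.9484.
All moduli strictly greater than 1? No.
Verdict: Not invertible.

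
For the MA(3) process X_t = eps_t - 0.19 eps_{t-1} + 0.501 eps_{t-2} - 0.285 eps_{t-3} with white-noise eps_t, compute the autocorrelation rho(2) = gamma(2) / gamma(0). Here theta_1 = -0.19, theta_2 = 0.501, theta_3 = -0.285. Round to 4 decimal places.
\rho(2) = 0.4057

For an MA(q) process with theta_0 = 1, the autocovariance is
  gamma(k) = sigma^2 * sum_{i=0..q-k} theta_i * theta_{i+k},
and rho(k) = gamma(k) / gamma(0). Sigma^2 cancels.
  numerator   = (1)*(0.501) + (-0.19)*(-0.285) = 0.55515.
  denominator = (1)^2 + (-0.19)^2 + (0.501)^2 + (-0.285)^2 = 1.368326.
  rho(2) = 0.55515 / 1.368326 = 0.4057.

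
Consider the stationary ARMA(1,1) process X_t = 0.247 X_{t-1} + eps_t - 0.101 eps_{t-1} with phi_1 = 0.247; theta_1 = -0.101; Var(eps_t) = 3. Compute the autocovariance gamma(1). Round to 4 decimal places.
\gamma(1) = 0.4548

Multiply the model equation by X_{t-k} and take expectations. With theta_0 = psi_0 = 1 and psi_j the MA(infinity) weights, this gives
  gamma(k) - sum_i phi_i gamma(k-i) = c_k,
  c_k = sigma^2 * sum_{j=k..q} theta_j psi_{j-k}   (c_k = 0 for k > q),
using gamma(-m) = gamma(m).
psi-weights needed (psi_j = theta_j + sum_i phi_i psi_{j-i}):
  psi_1 = theta_1 + phi_1 = -0.101 + (0.247) = 0.146
Right-hand sides:
  c_0 = sigma^2 (1 + theta_1 psi_1) = 3 * (1 + (-0.101)(0.146)) = 3 * 0.985254 = 2.955762
  c_1 = sigma^2 theta_1 = 3 * (-0.101) = -0.303
  c_2 = 0
Equations for k = 0 and k = 1 (AR order 1):
  gamma(0) = phi_1 gamma(1) + c_0
  gamma(1) = phi_1 gamma(0) + c_1
Substituting the second into the first: gamma(0) (1 - phi_1^2) = c_0 + phi_1 c_1, so
  gamma(0) = (c_0 + phi_1 c_1) / (1 - phi_1^2) = (2.955762 + (0.247)(-0.303)) / (1 - (0.247)^2) = 2.880921 / 0.938991 = 3.068103.
  gamma(1) = phi_1 gamma(0) + c_1 = (0.247)(3.068103) + (-0.303) = 0.454821.
Therefore gamma(1) = 0.4548 (to 4 decimal places).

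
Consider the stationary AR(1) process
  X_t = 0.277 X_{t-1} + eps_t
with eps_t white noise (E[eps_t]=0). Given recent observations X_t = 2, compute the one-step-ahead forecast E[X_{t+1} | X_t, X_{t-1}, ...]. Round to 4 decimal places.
E[X_{t+1} \mid \mathcal F_t] = 0.5540

For an AR(p) model X_t = c + sum_i phi_i X_{t-i} + eps_t, the
one-step-ahead conditional mean is
  E[X_{t+1} | X_t, ...] = c + sum_i phi_i X_{t+1-i}.
Substitute known values:
  E[X_{t+1} | ...] = (0.277) * (2)
                   = 0.5540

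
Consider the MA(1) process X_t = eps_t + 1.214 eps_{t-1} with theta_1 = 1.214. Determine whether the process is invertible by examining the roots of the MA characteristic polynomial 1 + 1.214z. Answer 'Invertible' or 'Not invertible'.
\text{Not invertible}

The MA(q) characteristic polynomial is P(z) = 1 + 1.214z.
Invertibility requires all roots to lie outside the unit circle, i.e. |z| > 1 for every root.
This is linear in z: 1 + (1.214) z = 0  =>  z = -1/(1.214) = -0.823723,  |z| = 0.823723.
Moduli of all roots: 0.8237.
All moduli strictly greater than 1? No.
Verdict: Not invertible.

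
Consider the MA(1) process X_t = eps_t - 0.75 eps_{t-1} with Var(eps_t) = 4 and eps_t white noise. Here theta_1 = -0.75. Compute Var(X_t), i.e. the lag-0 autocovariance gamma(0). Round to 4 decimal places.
\gamma(0) = 6.2500

For an MA(q) process X_t = eps_t + sum_i theta_i eps_{t-i} with
Var(eps_t) = sigma^2, the variance is
  gamma(0) = sigma^2 * (1 + sum_i theta_i^2).
  sum_i theta_i^2 = (-0.75)^2 = 0.5625.
  gamma(0) = 4 * (1 + 0.5625) = 4 * 1.5625 = 6.25, which rounds to 6.2500.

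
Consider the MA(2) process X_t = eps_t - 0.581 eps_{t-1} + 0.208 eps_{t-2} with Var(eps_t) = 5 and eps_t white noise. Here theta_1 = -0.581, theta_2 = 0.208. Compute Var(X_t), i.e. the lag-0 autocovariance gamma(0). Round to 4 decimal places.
\gamma(0) = 6.9041

For an MA(q) process X_t = eps_t + sum_i theta_i eps_{t-i} with
Var(eps_t) = sigma^2, the variance is
  gamma(0) = sigma^2 * (1 + sum_i theta_i^2).
  sum_i theta_i^2 = (-0.581)^2 + (0.208)^2 = 0.337561 + 0.043264 = 0.380825.
  gamma(0) = 5 * (1 + 0.380825) = 5 * 1.380825 = 6.904125, which rounds to 6.9041.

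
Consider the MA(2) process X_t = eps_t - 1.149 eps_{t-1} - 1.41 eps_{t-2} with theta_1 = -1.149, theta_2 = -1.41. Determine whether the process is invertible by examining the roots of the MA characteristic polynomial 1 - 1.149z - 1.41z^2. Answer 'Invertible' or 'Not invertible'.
\text{Not invertible}

The MA(q) characteristic polynomial is P(z) = 1 - 1.149z - 1.41z^2.
Invertibility requires all roots to lie outside the unit circle, i.e. |z| > 1 for every root.
Set 1 + (-1.149) z + (-1.41) z^2 = 0, i.e. a z^2 + b z + c = 0 with a = -1.41, b = -1.149, c = 1.
Discriminant D = b^2 - 4ac = (-1.149)^2 - 4*(-1.41)*1 = 1.320201 - (-5.64) = 6.960201.
D >= 0, so the roots are real: z = (-b +/- sqrt(D)) / (2a) = (1.149 +/- 2.638219) / (-2.82).
  z_1 = (1.149 + 2.638219) / (-2.82) = -1.343,   |z_1| = 1.343.
  z_2 = (1.149 - 2.638219) / (-2.82) = 0.5281,   |z_2| = 0.5281.
Moduli of all roots: 1.3430, 0.5281.
All moduli strictly greater than 1? No.
Verdict: Not invertible.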